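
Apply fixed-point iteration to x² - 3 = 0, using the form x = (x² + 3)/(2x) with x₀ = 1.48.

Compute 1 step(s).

Equation: x² - 3 = 0
Fixed-point form: x = (x² + 3)/(2x)
x₀ = 1.48

x_1 = g(1.480000) = 1.753514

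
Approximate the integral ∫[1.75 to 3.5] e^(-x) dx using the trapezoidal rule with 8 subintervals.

f(x) = e^(-x)
a = 1.75, b = 3.5, n = 8
h = (b - a)/n = 0.218750

Trapezoidal rule: (h/2)[f(x₀) + 2f(x₁) + 2f(x₂) + ... + f(xₙ)]

x_0 = 1.7500, f(x_0) = 0.173774, coefficient = 1
x_1 = 1.9688, f(x_1) = 0.139631, coefficient = 2
x_2 = 2.1875, f(x_2) = 0.112197, coefficient = 2
x_3 = 2.4062, f(x_3) = 0.090153, coefficient = 2
x_4 = 2.6250, f(x_4) = 0.072440, coefficient = 2
x_5 = 2.8438, f(x_5) = 0.058207, coefficient = 2
x_6 = 3.0625, f(x_6) = 0.046771, coefficient = 2
x_7 = 3.2812, f(x_7) = 0.037581, coefficient = 2
x_8 = 3.5000, f(x_8) = 0.030197, coefficient = 1

I ≈ (0.218750/2) × 1.317930 = 0.144149
Exact value: 0.143577
Error: 0.000572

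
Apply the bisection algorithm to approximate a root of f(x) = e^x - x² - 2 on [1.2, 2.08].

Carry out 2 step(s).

f(x) = e^x - x² - 2
Initial interval: [1.2, 2.08]

Iteration 1:
  c_1 = (1.200000 + 2.080000)/2 = 1.640000
  f(c_1) = f(1.640000) = 0.465570
  f(a) × f(c) < 0, new interval: [1.200000, 1.640000]
Iteration 2:
  c_2 = (1.200000 + 1.640000)/2 = 1.420000
  f(c_2) = f(1.420000) = 0.120720
  f(a) × f(c) < 0, new interval: [1.200000, 1.420000]

After 2 iteration(s), the approximation is c_2 = 1.420000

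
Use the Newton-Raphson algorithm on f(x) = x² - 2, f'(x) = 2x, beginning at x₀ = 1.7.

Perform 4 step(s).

f(x) = x² - 2
f'(x) = 2x
x₀ = 1.7

Newton-Raphson formula: x_{n+1} = x_n - f(x_n)/f'(x_n)

Iteration 1:
  f(1.700000) = 0.890000
  f'(1.700000) = 3.400000
  x_1 = 1.700000 - 0.890000/3.400000 = 1.438235
Iteration 2:
  f(1.438235) = 0.068521
  f'(1.438235) = 2.876471
  x_2 = 1.438235 - 0.068521/2.876471 = 1.414414
Iteration 3:
  f(1.414414) = 0.000567
  f'(1.414414) = 2.828828
  x_3 = 1.414414 - 0.000567/2.828828 = 1.414214
Iteration 4:
  f(1.414214) = 0.000000
  f'(1.414214) = 2.828427
  x_4 = 1.414214 - 0.000000/2.828427 = 1.414214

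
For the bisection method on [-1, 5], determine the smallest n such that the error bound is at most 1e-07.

We need (b-a)/2^n ≤ 1e-07
(5 - (-1))/2^n ≤ 1e-07
6/2^n ≤ 1e-07
2^n ≥ 60000000
n ≥ log₂(60000000) = 25.84
n ≥ 26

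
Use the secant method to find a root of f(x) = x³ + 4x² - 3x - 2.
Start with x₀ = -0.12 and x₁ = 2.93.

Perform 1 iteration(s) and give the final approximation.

f(x) = x³ + 4x² - 3x - 2
x₀ = -0.12, x₁ = 2.93

Secant formula: x_{n+1} = x_n - f(x_n)(x_n - x_{n-1})/(f(x_n) - f(x_{n-1}))

Iteration 1:
  f(-0.120000) = -1.584128
  f(2.930000) = 48.703357
  x_2 = 2.930000 - 48.703357×(2.930000 - (-0.120000))/(48.703357 - (-1.584128))
       = -0.023921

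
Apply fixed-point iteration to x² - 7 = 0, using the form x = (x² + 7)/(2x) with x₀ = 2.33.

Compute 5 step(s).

Equation: x² - 7 = 0
Fixed-point form: x = (x² + 7)/(2x)
x₀ = 2.33

x_1 = g(2.330000) = 2.667146
x_2 = g(2.667146) = 2.645837
x_3 = g(2.645837) = 2.645751
x_4 = g(2.645751) = 2.645751
x_5 = g(2.645751) = 2.645751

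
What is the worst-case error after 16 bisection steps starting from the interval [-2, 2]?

Bisection error bound: |error| ≤ (b-a)/2^n
|error| ≤ (2 - (-2))/2^16 = 4/2^16
|error| ≤ 0.0000610352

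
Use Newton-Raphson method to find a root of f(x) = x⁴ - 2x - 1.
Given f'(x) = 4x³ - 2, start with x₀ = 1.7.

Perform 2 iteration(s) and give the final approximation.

f(x) = x⁴ - 2x - 1
f'(x) = 4x³ - 2
x₀ = 1.7

Newton-Raphson formula: x_{n+1} = x_n - f(x_n)/f'(x_n)

Iteration 1:
  f(1.700000) = 3.952100
  f'(1.700000) = 17.652000
  x_1 = 1.700000 - 3.952100/17.652000 = 1.476110
Iteration 2:
  f(1.476110) = 0.795392
  f'(1.476110) = 10.865198
  x_2 = 1.476110 - 0.795392/10.865198 = 1.402905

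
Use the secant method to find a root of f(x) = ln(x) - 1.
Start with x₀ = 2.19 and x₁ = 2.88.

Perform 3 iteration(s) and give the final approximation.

f(x) = ln(x) - 1
x₀ = 2.19, x₁ = 2.88

Secant formula: x_{n+1} = x_n - f(x_n)(x_n - x_{n-1})/(f(x_n) - f(x_{n-1}))

Iteration 1:
  f(2.190000) = -0.216098
  f(2.880000) = 0.057790
  x_2 = 2.880000 - 0.057790×(2.880000 - 2.190000)/(0.057790 - (-0.216098))
       = 2.734411
Iteration 2:
  f(2.880000) = 0.057790
  f(2.734411) = 0.005916
  x_3 = 2.734411 - 0.005916×(2.734411 - 2.880000)/(0.005916 - 0.057790)
       = 2.717807
Iteration 3:
  f(2.734411) = 0.005916
  f(2.717807) = -0.000175
  x_4 = 2.717807 - (-0.000175)×(2.717807 - 2.734411)/(-0.000175 - 0.005916)
       = 2.718283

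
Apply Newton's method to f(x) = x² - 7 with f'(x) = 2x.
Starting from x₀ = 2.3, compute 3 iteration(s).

f(x) = x² - 7
f'(x) = 2x
x₀ = 2.3

Newton-Raphson formula: x_{n+1} = x_n - f(x_n)/f'(x_n)

Iteration 1:
  f(2.300000) = -1.710000
  f'(2.300000) = 4.600000
  x_1 = 2.300000 - (-1.710000)/4.600000 = 2.671739
Iteration 2:
  f(2.671739) = 0.138190
  f'(2.671739) = 5.343478
  x_2 = 2.671739 - 0.138190/5.343478 = 2.645878
Iteration 3:
  f(2.645878) = 0.000669
  f'(2.645878) = 5.291755
  x_3 = 2.645878 - 0.000669/5.291755 = 2.645751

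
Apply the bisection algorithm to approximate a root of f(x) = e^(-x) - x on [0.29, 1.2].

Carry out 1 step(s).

f(x) = e^(-x) - x
Initial interval: [0.29, 1.2]

Iteration 1:
  c_1 = (0.290000 + 1.200000)/2 = 0.745000
  f(c_1) = f(0.745000) = -0.270266
  f(a) × f(c) < 0, new interval: [0.290000, 0.745000]

After 1 iteration(s), the approximation is c_1 = 0.745000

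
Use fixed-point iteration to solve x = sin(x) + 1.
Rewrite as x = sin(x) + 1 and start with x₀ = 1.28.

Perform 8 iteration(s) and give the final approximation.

Equation: x = sin(x) + 1
Fixed-point form: x = sin(x) + 1
x₀ = 1.28

x_1 = g(1.280000) = 1.958016
x_2 = g(1.958016) = 1.925963
x_3 = g(1.925963) = 1.937589
x_4 = g(1.937589) = 1.933482
x_5 = g(1.933482) = 1.934947
x_6 = g(1.934947) = 1.934427
x_7 = g(1.934427) = 1.934612
x_8 = g(1.934612) = 1.934546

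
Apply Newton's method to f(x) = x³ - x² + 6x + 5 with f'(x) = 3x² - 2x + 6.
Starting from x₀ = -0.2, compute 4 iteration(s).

f(x) = x³ - x² + 6x + 5
f'(x) = 3x² - 2x + 6
x₀ = -0.2

Newton-Raphson formula: x_{n+1} = x_n - f(x_n)/f'(x_n)

Iteration 1:
  f(-0.200000) = 3.752000
  f'(-0.200000) = 6.520000
  x_1 = -0.200000 - 3.752000/6.520000 = -0.775460
Iteration 2:
  f(-0.775460) = -0.720413
  f'(-0.775460) = 9.354935
  x_2 = -0.775460 - (-0.720413)/9.354935 = -0.698451
Iteration 3:
  f(-0.698451) = -0.019270
  f'(-0.698451) = 8.860405
  x_3 = -0.698451 - (-0.019270)/8.860405 = -0.696276
Iteration 4:
  f(-0.696276) = -0.000015
  f'(-0.696276) = 8.846955
  x_4 = -0.696276 - (-0.000015)/8.846955 = -0.696275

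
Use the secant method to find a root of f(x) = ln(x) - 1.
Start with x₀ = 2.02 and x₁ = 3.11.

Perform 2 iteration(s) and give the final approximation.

f(x) = ln(x) - 1
x₀ = 2.02, x₁ = 3.11

Secant formula: x_{n+1} = x_n - f(x_n)(x_n - x_{n-1})/(f(x_n) - f(x_{n-1}))

Iteration 1:
  f(2.020000) = -0.296902
  f(3.110000) = 0.134623
  x_2 = 3.110000 - 0.134623×(3.110000 - 2.020000)/(0.134623 - (-0.296902))
       = 2.769953
Iteration 2:
  f(3.110000) = 0.134623
  f(2.769953) = 0.018830
  x_3 = 2.769953 - 0.018830×(2.769953 - 3.110000)/(0.018830 - 0.134623)
       = 2.714654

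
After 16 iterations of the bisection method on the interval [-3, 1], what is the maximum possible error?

Bisection error bound: |error| ≤ (b-a)/2^n
|error| ≤ (1 - (-3))/2^16 = 4/2^16
|error| ≤ 0.0000610352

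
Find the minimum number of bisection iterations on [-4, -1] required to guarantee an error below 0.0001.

We need (b-a)/2^n ≤ 0.0001
(-1 - (-4))/2^n ≤ 0.0001
3/2^n ≤ 0.0001
2^n ≥ 30000
n ≥ log₂(30000) = 14.87
n ≥ 15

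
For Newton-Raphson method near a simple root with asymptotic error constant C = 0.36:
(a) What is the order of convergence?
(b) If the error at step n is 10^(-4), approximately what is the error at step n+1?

(a) Newton-Raphson has quadratic (order 2) convergence near simple roots.
    This means |e_{n+1}| ≈ C|e_n|².

(b) With |e_n| = 10^(-4) and C = 0.36:
    |e_{n+1}| ≈ 0.36 × (10^(-4))² = 0.36 × 10^(-8)

(a) 2 (quadratic); (b) |e_{n+1}| ≈ 3.600e-09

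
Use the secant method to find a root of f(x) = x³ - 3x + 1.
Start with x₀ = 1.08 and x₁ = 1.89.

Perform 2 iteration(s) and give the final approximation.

f(x) = x³ - 3x + 1
x₀ = 1.08, x₁ = 1.89

Secant formula: x_{n+1} = x_n - f(x_n)(x_n - x_{n-1})/(f(x_n) - f(x_{n-1}))

Iteration 1:
  f(1.080000) = -0.980288
  f(1.890000) = 2.081269
  x_2 = 1.890000 - 2.081269×(1.890000 - 1.080000)/(2.081269 - (-0.980288))
       = 1.339356
Iteration 2:
  f(1.890000) = 2.081269
  f(1.339356) = -0.615431
  x_3 = 1.339356 - (-0.615431)×(1.339356 - 1.890000)/(-0.615431 - 2.081269)
       = 1.465022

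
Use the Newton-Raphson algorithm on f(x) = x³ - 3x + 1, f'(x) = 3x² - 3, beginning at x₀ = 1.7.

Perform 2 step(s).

f(x) = x³ - 3x + 1
f'(x) = 3x² - 3
x₀ = 1.7

Newton-Raphson formula: x_{n+1} = x_n - f(x_n)/f'(x_n)

Iteration 1:
  f(1.700000) = 0.813000
  f'(1.700000) = 5.670000
  x_1 = 1.700000 - 0.813000/5.670000 = 1.556614
Iteration 2:
  f(1.556614) = 0.101906
  f'(1.556614) = 4.269139
  x_2 = 1.556614 - 0.101906/4.269139 = 1.532743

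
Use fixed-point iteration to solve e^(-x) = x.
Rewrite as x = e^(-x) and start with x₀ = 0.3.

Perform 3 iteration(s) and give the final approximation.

Equation: e^(-x) = x
Fixed-point form: x = e^(-x)
x₀ = 0.3

x_1 = g(0.300000) = 0.740818
x_2 = g(0.740818) = 0.476724
x_3 = g(0.476724) = 0.620814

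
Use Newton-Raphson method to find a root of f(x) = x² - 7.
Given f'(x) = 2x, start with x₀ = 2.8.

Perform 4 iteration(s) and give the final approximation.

f(x) = x² - 7
f'(x) = 2x
x₀ = 2.8

Newton-Raphson formula: x_{n+1} = x_n - f(x_n)/f'(x_n)

Iteration 1:
  f(2.800000) = 0.840000
  f'(2.800000) = 5.600000
  x_1 = 2.800000 - 0.840000/5.600000 = 2.650000
Iteration 2:
  f(2.650000) = 0.022500
  f'(2.650000) = 5.300000
  x_2 = 2.650000 - 0.022500/5.300000 = 2.645755
Iteration 3:
  f(2.645755) = 0.000018
  f'(2.645755) = 5.291509
  x_3 = 2.645755 - 0.000018/5.291509 = 2.645751
Iteration 4:
  f(2.645751) = 0.000000
  f'(2.645751) = 5.291503
  x_4 = 2.645751 - 0.000000/5.291503 = 2.645751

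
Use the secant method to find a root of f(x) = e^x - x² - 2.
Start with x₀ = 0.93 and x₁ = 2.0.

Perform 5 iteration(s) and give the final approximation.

f(x) = e^x - x² - 2
x₀ = 0.93, x₁ = 2.0

Secant formula: x_{n+1} = x_n - f(x_n)(x_n - x_{n-1})/(f(x_n) - f(x_{n-1}))

Iteration 1:
  f(0.930000) = -0.330391
  f(2.000000) = 1.389056
  x_2 = 2.000000 - 1.389056×(2.000000 - 0.930000)/(1.389056 - (-0.330391))
       = 1.135600
Iteration 2:
  f(2.000000) = 1.389056
  f(1.135600) = -0.176547
  x_3 = 1.135600 - (-0.176547)×(1.135600 - 2.000000)/(-0.176547 - 1.389056)
       = 1.233075
Iteration 3:
  f(1.135600) = -0.176547
  f(1.233075) = -0.088708
  x_4 = 1.233075 - (-0.088708)×(1.233075 - 1.135600)/(-0.088708 - (-0.176547))
       = 1.331515
Iteration 4:
  f(1.233075) = -0.088708
  f(1.331515) = 0.013844
  x_5 = 1.331515 - 0.013844×(1.331515 - 1.233075)/(0.013844 - (-0.088708))
       = 1.318226
Iteration 5:
  f(1.331515) = 0.013844
  f(1.318226) = -0.000933
  x_6 = 1.318226 - (-0.000933)×(1.318226 - 1.331515)/(-0.000933 - 0.013844)
       = 1.319065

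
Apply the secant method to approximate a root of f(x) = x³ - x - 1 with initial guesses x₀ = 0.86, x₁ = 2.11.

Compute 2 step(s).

f(x) = x³ - x - 1
x₀ = 0.86, x₁ = 2.11

Secant formula: x_{n+1} = x_n - f(x_n)(x_n - x_{n-1})/(f(x_n) - f(x_{n-1}))

Iteration 1:
  f(0.860000) = -1.223944
  f(2.110000) = 6.283931
  x_2 = 2.110000 - 6.283931×(2.110000 - 0.860000)/(6.283931 - (-1.223944))
       = 1.063777
Iteration 2:
  f(2.110000) = 6.283931
  f(1.063777) = -0.859985
  x_3 = 1.063777 - (-0.859985)×(1.063777 - 2.110000)/(-0.859985 - 6.283931)
       = 1.189721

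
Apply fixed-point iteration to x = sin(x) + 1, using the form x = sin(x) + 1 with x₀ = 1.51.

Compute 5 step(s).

Equation: x = sin(x) + 1
Fixed-point form: x = sin(x) + 1
x₀ = 1.51

x_1 = g(1.510000) = 1.998152
x_2 = g(1.998152) = 1.910065
x_3 = g(1.910065) = 1.942998
x_4 = g(1.942998) = 1.931529
x_5 = g(1.931529) = 1.935639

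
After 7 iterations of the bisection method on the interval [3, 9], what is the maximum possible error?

Bisection error bound: |error| ≤ (b-a)/2^n
|error| ≤ (9 - 3)/2^7 = 6/2^7
|error| ≤ 0.0468750000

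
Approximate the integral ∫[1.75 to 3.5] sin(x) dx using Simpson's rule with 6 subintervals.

f(x) = sin(x)
a = 1.75, b = 3.5, n = 6
h = (b - a)/n = 0.291667

Simpson's rule: (h/3)[f(x₀) + 4f(x₁) + 2f(x₂) + ... + f(xₙ)]

x_0 = 1.7500, f(x_0) = 0.983986, coefficient = 1
x_1 = 2.0417, f(x_1) = 0.891174, coefficient = 4
x_2 = 2.3333, f(x_2) = 0.723086, coefficient = 2
x_3 = 2.6250, f(x_3) = 0.493920, coefficient = 4
x_4 = 2.9167, f(x_4) = 0.223034, coefficient = 2
x_5 = 3.2083, f(x_5) = -0.066691, coefficient = 4
x_6 = 3.5000, f(x_6) = -0.350783, coefficient = 1

I ≈ (0.291667/3) × 7.799055 = 0.758241
Exact value: 0.758211
Error: 0.000031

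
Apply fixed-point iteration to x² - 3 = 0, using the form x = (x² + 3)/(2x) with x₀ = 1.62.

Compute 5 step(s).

Equation: x² - 3 = 0
Fixed-point form: x = (x² + 3)/(2x)
x₀ = 1.62

x_1 = g(1.620000) = 1.735926
x_2 = g(1.735926) = 1.732055
x_3 = g(1.732055) = 1.732051
x_4 = g(1.732051) = 1.732051
x_5 = g(1.732051) = 1.732051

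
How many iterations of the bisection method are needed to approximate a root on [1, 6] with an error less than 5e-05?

We need (b-a)/2^n ≤ 5e-05
(6 - 1)/2^n ≤ 5e-05
5/2^n ≤ 5e-05
2^n ≥ 100000
n ≥ log₂(100000) = 16.61
n ≥ 17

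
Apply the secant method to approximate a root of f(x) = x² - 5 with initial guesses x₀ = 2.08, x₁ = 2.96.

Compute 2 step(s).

f(x) = x² - 5
x₀ = 2.08, x₁ = 2.96

Secant formula: x_{n+1} = x_n - f(x_n)(x_n - x_{n-1})/(f(x_n) - f(x_{n-1}))

Iteration 1:
  f(2.080000) = -0.673600
  f(2.960000) = 3.761600
  x_2 = 2.960000 - 3.761600×(2.960000 - 2.080000)/(3.761600 - (-0.673600))
       = 2.213651
Iteration 2:
  f(2.960000) = 3.761600
  f(2.213651) = -0.099750
  x_3 = 2.213651 - (-0.099750)×(2.213651 - 2.960000)/(-0.099750 - 3.761600)
       = 2.232931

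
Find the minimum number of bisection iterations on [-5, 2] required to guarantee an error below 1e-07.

We need (b-a)/2^n ≤ 1e-07
(2 - (-5))/2^n ≤ 1e-07
7/2^n ≤ 1e-07
2^n ≥ 70000000
n ≥ log₂(70000000) = 26.06
n ≥ 27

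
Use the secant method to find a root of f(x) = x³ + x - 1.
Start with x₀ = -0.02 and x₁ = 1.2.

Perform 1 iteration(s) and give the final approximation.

f(x) = x³ + x - 1
x₀ = -0.02, x₁ = 1.2

Secant formula: x_{n+1} = x_n - f(x_n)(x_n - x_{n-1})/(f(x_n) - f(x_{n-1}))

Iteration 1:
  f(-0.020000) = -1.020008
  f(1.200000) = 1.928000
  x_2 = 1.200000 - 1.928000×(1.200000 - (-0.020000))/(1.928000 - (-1.020008))
       = 0.402119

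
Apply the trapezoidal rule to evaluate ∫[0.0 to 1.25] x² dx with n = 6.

f(x) = x²
a = 0.0, b = 1.25, n = 6
h = (b - a)/n = 0.208333

Trapezoidal rule: (h/2)[f(x₀) + 2f(x₁) + 2f(x₂) + ... + f(xₙ)]

x_0 = 0.0000, f(x_0) = 0.000000, coefficient = 1
x_1 = 0.2083, f(x_1) = 0.043403, coefficient = 2
x_2 = 0.4167, f(x_2) = 0.173611, coefficient = 2
x_3 = 0.6250, f(x_3) = 0.390625, coefficient = 2
x_4 = 0.8333, f(x_4) = 0.694444, coefficient = 2
x_5 = 1.0417, f(x_5) = 1.085069, coefficient = 2
x_6 = 1.2500, f(x_6) = 1.562500, coefficient = 1

I ≈ (0.208333/2) × 6.336806 = 0.660084
Exact value: 0.651042
Error: 0.009042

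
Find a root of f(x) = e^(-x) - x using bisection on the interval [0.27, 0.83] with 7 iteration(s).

f(x) = e^(-x) - x
Initial interval: [0.27, 0.83]

Iteration 1:
  c_1 = (0.270000 + 0.830000)/2 = 0.550000
  f(c_1) = f(0.550000) = 0.026950
  f(a) × f(c) ≥ 0, new interval: [0.550000, 0.830000]
Iteration 2:
  c_2 = (0.550000 + 0.830000)/2 = 0.690000
  f(c_2) = f(0.690000) = -0.188424
  f(a) × f(c) < 0, new interval: [0.550000, 0.690000]
Iteration 3:
  c_3 = (0.550000 + 0.690000)/2 = 0.620000
  f(c_3) = f(0.620000) = -0.082056
  f(a) × f(c) < 0, new interval: [0.550000, 0.620000]
Iteration 4:
  c_4 = (0.550000 + 0.620000)/2 = 0.585000
  f(c_4) = f(0.585000) = -0.027894
  f(a) × f(c) < 0, new interval: [0.550000, 0.585000]
Iteration 5:
  c_5 = (0.550000 + 0.585000)/2 = 0.567500
  f(c_5) = f(0.567500) = -0.000559
  f(a) × f(c) < 0, new interval: [0.550000, 0.567500]
Iteration 6:
  c_6 = (0.550000 + 0.567500)/2 = 0.558750
  f(c_6) = f(0.558750) = 0.013174
  f(a) × f(c) ≥ 0, new interval: [0.558750, 0.567500]
Iteration 7:
  c_7 = (0.558750 + 0.567500)/2 = 0.563125
  f(c_7) = f(0.563125) = 0.006302
  f(a) × f(c) ≥ 0, new interval: [0.563125, 0.567500]

After 7 iteration(s), the approximation is c_7 = 0.563125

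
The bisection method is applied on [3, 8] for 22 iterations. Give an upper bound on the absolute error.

Bisection error bound: |error| ≤ (b-a)/2^n
|error| ≤ (8 - 3)/2^22 = 5/2^22
|error| ≤ 0.0000011921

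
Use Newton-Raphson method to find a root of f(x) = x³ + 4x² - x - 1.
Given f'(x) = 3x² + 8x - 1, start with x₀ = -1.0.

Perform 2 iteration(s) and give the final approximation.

f(x) = x³ + 4x² - x - 1
f'(x) = 3x² + 8x - 1
x₀ = -1.0

Newton-Raphson formula: x_{n+1} = x_n - f(x_n)/f'(x_n)

Iteration 1:
  f(-1.000000) = 3.000000
  f'(-1.000000) = -6.000000
  x_1 = -1.000000 - 3.000000/(-6.000000) = -0.500000
Iteration 2:
  f(-0.500000) = 0.375000
  f'(-0.500000) = -4.250000
  x_2 = -0.500000 - 0.375000/(-4.250000) = -0.411765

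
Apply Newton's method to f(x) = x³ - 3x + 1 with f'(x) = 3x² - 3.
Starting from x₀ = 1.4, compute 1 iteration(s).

f(x) = x³ - 3x + 1
f'(x) = 3x² - 3
x₀ = 1.4

Newton-Raphson formula: x_{n+1} = x_n - f(x_n)/f'(x_n)

Iteration 1:
  f(1.400000) = -0.456000
  f'(1.400000) = 2.880000
  x_1 = 1.400000 - (-0.456000)/2.880000 = 1.558333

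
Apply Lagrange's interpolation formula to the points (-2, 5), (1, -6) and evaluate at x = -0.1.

Lagrange interpolation formula:
P(x) = Σ yᵢ × Lᵢ(x)
where Lᵢ(x) = Π_{j≠i} (x - xⱼ)/(xᵢ - xⱼ)

L_0(-0.1) = (-0.1 - 1)/(-2 - 1) = 0.366667
L_1(-0.1) = (-0.1 - (-2))/(1 - (-2)) = 0.633333

P(-0.1) = 5×L_0(-0.1) + (-6)×L_1(-0.1)
P(-0.1) = -1.966667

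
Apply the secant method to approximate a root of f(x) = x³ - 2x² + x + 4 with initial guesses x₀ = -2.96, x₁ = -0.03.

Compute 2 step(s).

f(x) = x³ - 2x² + x + 4
x₀ = -2.96, x₁ = -0.03

Secant formula: x_{n+1} = x_n - f(x_n)(x_n - x_{n-1})/(f(x_n) - f(x_{n-1}))

Iteration 1:
  f(-2.960000) = -42.417536
  f(-0.030000) = 3.968173
  x_2 = -0.030000 - 3.968173×(-0.030000 - (-2.960000))/(3.968173 - (-42.417536))
       = -0.280654
Iteration 2:
  f(-0.030000) = 3.968173
  f(-0.280654) = 3.539707
  x_3 = -0.280654 - 3.539707×(-0.280654 - (-0.030000))/(3.539707 - 3.968173)
       = -2.351393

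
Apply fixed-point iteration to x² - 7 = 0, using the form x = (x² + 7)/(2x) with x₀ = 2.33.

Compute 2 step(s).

Equation: x² - 7 = 0
Fixed-point form: x = (x² + 7)/(2x)
x₀ = 2.33

x_1 = g(2.330000) = 2.667146
x_2 = g(2.667146) = 2.645837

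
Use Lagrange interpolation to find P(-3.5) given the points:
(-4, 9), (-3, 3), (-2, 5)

Lagrange interpolation formula:
P(x) = Σ yᵢ × Lᵢ(x)
where Lᵢ(x) = Π_{j≠i} (x - xⱼ)/(xᵢ - xⱼ)

L_0(-3.5) = (-3.5 - (-3))/(-4 - (-3)) × (-3.5 - (-2))/(-4 - (-2)) = 0.375000
L_1(-3.5) = (-3.5 - (-4))/(-3 - (-4)) × (-3.5 - (-2))/(-3 - (-2)) = 0.750000
L_2(-3.5) = (-3.5 - (-4))/(-2 - (-4)) × (-3.5 - (-3))/(-2 - (-3)) = -0.125000

P(-3.5) = 9×L_0(-3.5) + 3×L_1(-3.5) + 5×L_2(-3.5)
P(-3.5) = 5.000000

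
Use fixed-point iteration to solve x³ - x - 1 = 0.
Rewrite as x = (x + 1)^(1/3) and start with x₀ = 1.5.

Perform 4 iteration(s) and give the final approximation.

Equation: x³ - x - 1 = 0
Fixed-point form: x = (x + 1)^(1/3)
x₀ = 1.5

x_1 = g(1.500000) = 1.357209
x_2 = g(1.357209) = 1.330861
x_3 = g(1.330861) = 1.325884
x_4 = g(1.325884) = 1.324939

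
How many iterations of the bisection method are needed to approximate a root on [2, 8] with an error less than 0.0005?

We need (b-a)/2^n ≤ 0.0005
(8 - 2)/2^n ≤ 0.0005
6/2^n ≤ 0.0005
2^n ≥ 12000
n ≥ log₂(12000) = 13.55
n ≥ 14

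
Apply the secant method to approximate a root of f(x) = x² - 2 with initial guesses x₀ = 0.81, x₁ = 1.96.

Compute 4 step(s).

f(x) = x² - 2
x₀ = 0.81, x₁ = 1.96

Secant formula: x_{n+1} = x_n - f(x_n)(x_n - x_{n-1})/(f(x_n) - f(x_{n-1}))

Iteration 1:
  f(0.810000) = -1.343900
  f(1.960000) = 1.841600
  x_2 = 1.960000 - 1.841600×(1.960000 - 0.810000)/(1.841600 - (-1.343900))
       = 1.295162
Iteration 2:
  f(1.960000) = 1.841600
  f(1.295162) = -0.322554
  x_3 = 1.295162 - (-0.322554)×(1.295162 - 1.960000)/(-0.322554 - 1.841600)
       = 1.394253
Iteration 3:
  f(1.295162) = -0.322554
  f(1.394253) = -0.056060
  x_4 = 1.394253 - (-0.056060)×(1.394253 - 1.295162)/(-0.056060 - (-0.322554))
       = 1.415097
Iteration 4:
  f(1.394253) = -0.056060
  f(1.415097) = 0.002500
  x_5 = 1.415097 - 0.002500×(1.415097 - 1.394253)/(0.002500 - (-0.056060))
       = 1.414207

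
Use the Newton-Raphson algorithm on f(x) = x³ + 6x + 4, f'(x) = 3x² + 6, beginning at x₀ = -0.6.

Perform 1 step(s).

f(x) = x³ + 6x + 4
f'(x) = 3x² + 6
x₀ = -0.6

Newton-Raphson formula: x_{n+1} = x_n - f(x_n)/f'(x_n)

Iteration 1:
  f(-0.600000) = 0.184000
  f'(-0.600000) = 7.080000
  x_1 = -0.600000 - 0.184000/7.080000 = -0.625989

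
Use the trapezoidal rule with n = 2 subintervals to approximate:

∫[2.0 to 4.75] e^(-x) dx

f(x) = e^(-x)
a = 2.0, b = 4.75, n = 2
h = (b - a)/n = 1.375000

Trapezoidal rule: (h/2)[f(x₀) + 2f(x₁) + 2f(x₂) + ... + f(xₙ)]

x_0 = 2.0000, f(x_0) = 0.135335, coefficient = 1
x_1 = 3.3750, f(x_1) = 0.034218, coefficient = 2
x_2 = 4.7500, f(x_2) = 0.008652, coefficient = 1

I ≈ (1.375000/2) × 0.212423 = 0.146041
Exact value: 0.126684
Error: 0.019357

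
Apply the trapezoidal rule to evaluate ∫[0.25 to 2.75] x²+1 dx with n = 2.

f(x) = x²+1
a = 0.25, b = 2.75, n = 2
h = (b - a)/n = 1.250000

Trapezoidal rule: (h/2)[f(x₀) + 2f(x₁) + 2f(x₂) + ... + f(xₙ)]

x_0 = 0.2500, f(x_0) = 1.062500, coefficient = 1
x_1 = 1.5000, f(x_1) = 3.250000, coefficient = 2
x_2 = 2.7500, f(x_2) = 8.562500, coefficient = 1

I ≈ (1.250000/2) × 16.125000 = 10.078125
Exact value: 9.427083
Error: 0.651042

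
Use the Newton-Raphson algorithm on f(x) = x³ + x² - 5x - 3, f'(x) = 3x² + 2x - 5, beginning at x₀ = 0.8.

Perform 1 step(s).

f(x) = x³ + x² - 5x - 3
f'(x) = 3x² + 2x - 5
x₀ = 0.8

Newton-Raphson formula: x_{n+1} = x_n - f(x_n)/f'(x_n)

Iteration 1:
  f(0.800000) = -5.848000
  f'(0.800000) = -1.480000
  x_1 = 0.800000 - (-5.848000)/(-1.480000) = -3.151351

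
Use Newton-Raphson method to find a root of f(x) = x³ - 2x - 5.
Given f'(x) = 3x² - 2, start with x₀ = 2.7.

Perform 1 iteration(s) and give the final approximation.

f(x) = x³ - 2x - 5
f'(x) = 3x² - 2
x₀ = 2.7

Newton-Raphson formula: x_{n+1} = x_n - f(x_n)/f'(x_n)

Iteration 1:
  f(2.700000) = 9.283000
  f'(2.700000) = 19.870000
  x_1 = 2.700000 - 9.283000/19.870000 = 2.232813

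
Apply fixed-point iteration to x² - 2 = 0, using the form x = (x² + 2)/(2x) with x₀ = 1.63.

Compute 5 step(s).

Equation: x² - 2 = 0
Fixed-point form: x = (x² + 2)/(2x)
x₀ = 1.63

x_1 = g(1.630000) = 1.428497
x_2 = g(1.428497) = 1.414285
x_3 = g(1.414285) = 1.414214
x_4 = g(1.414214) = 1.414214
x_5 = g(1.414214) = 1.414214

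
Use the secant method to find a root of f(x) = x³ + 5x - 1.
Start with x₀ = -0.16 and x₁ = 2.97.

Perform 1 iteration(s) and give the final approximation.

f(x) = x³ + 5x - 1
x₀ = -0.16, x₁ = 2.97

Secant formula: x_{n+1} = x_n - f(x_n)(x_n - x_{n-1})/(f(x_n) - f(x_{n-1}))

Iteration 1:
  f(-0.160000) = -1.804096
  f(2.970000) = 40.048073
  x_2 = 2.970000 - 40.048073×(2.970000 - (-0.160000))/(40.048073 - (-1.804096))
       = -0.025077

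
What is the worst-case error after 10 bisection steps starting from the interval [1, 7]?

Bisection error bound: |error| ≤ (b-a)/2^n
|error| ≤ (7 - 1)/2^10 = 6/2^10
|error| ≤ 0.0058593750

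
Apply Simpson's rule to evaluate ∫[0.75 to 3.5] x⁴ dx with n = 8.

f(x) = x⁴
a = 0.75, b = 3.5, n = 8
h = (b - a)/n = 0.343750

Simpson's rule: (h/3)[f(x₀) + 4f(x₁) + 2f(x₂) + ... + f(xₙ)]

x_0 = 0.7500, f(x_0) = 0.316406, coefficient = 1
x_1 = 1.0938, f(x_1) = 1.431108, coefficient = 4
x_2 = 1.4375, f(x_2) = 4.270035, coefficient = 2
x_3 = 1.7812, f(x_3) = 10.066987, coefficient = 4
x_4 = 2.1250, f(x_4) = 20.390869, coefficient = 2
x_5 = 2.4688, f(x_5) = 37.145692, coefficient = 4
x_6 = 2.8125, f(x_6) = 62.570572, coefficient = 2
x_7 = 3.1562, f(x_7) = 99.239732, coefficient = 4
x_8 = 3.5000, f(x_8) = 150.062500, coefficient = 1

I ≈ (0.343750/3) × 916.375931 = 105.001409
Exact value: 104.996289
Error: 0.005120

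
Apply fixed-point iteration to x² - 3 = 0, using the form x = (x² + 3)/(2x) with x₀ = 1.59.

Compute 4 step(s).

Equation: x² - 3 = 0
Fixed-point form: x = (x² + 3)/(2x)
x₀ = 1.59

x_1 = g(1.590000) = 1.738396
x_2 = g(1.738396) = 1.732062
x_3 = g(1.732062) = 1.732051
x_4 = g(1.732051) = 1.732051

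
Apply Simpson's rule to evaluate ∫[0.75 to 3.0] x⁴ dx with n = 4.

f(x) = x⁴
a = 0.75, b = 3.0, n = 4
h = (b - a)/n = 0.562500

Simpson's rule: (h/3)[f(x₀) + 4f(x₁) + 2f(x₂) + ... + f(xₙ)]

x_0 = 0.7500, f(x_0) = 0.316406, coefficient = 1
x_1 = 1.3125, f(x_1) = 2.967545, coefficient = 4
x_2 = 1.8750, f(x_2) = 12.359619, coefficient = 2
x_3 = 2.4375, f(x_3) = 35.300308, coefficient = 4
x_4 = 3.0000, f(x_4) = 81.000000, coefficient = 1

I ≈ (0.562500/3) × 259.107056 = 48.582573
Exact value: 48.552539
Error: 0.030034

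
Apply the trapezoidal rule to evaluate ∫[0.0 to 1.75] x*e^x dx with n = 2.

f(x) = x*e^x
a = 0.0, b = 1.75, n = 2
h = (b - a)/n = 0.875000

Trapezoidal rule: (h/2)[f(x₀) + 2f(x₁) + 2f(x₂) + ... + f(xₙ)]

x_0 = 0.0000, f(x_0) = 0.000000, coefficient = 1
x_1 = 0.8750, f(x_1) = 2.099016, coefficient = 2
x_2 = 1.7500, f(x_2) = 10.070555, coefficient = 1

I ≈ (0.875000/2) × 14.268586 = 6.242507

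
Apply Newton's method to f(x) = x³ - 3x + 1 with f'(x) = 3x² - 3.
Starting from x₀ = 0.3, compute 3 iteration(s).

f(x) = x³ - 3x + 1
f'(x) = 3x² - 3
x₀ = 0.3

Newton-Raphson formula: x_{n+1} = x_n - f(x_n)/f'(x_n)

Iteration 1:
  f(0.300000) = 0.127000
  f'(0.300000) = -2.730000
  x_1 = 0.300000 - 0.127000/(-2.730000) = 0.346520
Iteration 2:
  f(0.346520) = 0.002048
  f'(0.346520) = -2.639771
  x_2 = 0.346520 - 0.002048/(-2.639771) = 0.347296
Iteration 3:
  f(0.347296) = 0.000001
  f'(0.347296) = -2.638156
  x_3 = 0.347296 - 0.000001/(-2.638156) = 0.347296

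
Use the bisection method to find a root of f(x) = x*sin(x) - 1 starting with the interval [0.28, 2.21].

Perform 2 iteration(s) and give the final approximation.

f(x) = x*sin(x) - 1
Initial interval: [0.28, 2.21]

Iteration 1:
  c_1 = (0.280000 + 2.210000)/2 = 1.245000
  f(c_1) = f(1.245000) = 0.179508
  f(a) × f(c) < 0, new interval: [0.280000, 1.245000]
Iteration 2:
  c_2 = (0.280000 + 1.245000)/2 = 0.762500
  f(c_2) = f(0.762500) = -0.473317
  f(a) × f(c) ≥ 0, new interval: [0.762500, 1.245000]

After 2 iteration(s), the approximation is c_2 = 0.762500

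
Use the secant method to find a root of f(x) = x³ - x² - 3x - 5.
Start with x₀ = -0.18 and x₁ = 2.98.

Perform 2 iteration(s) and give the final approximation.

f(x) = x³ - x² - 3x - 5
x₀ = -0.18, x₁ = 2.98

Secant formula: x_{n+1} = x_n - f(x_n)(x_n - x_{n-1})/(f(x_n) - f(x_{n-1}))

Iteration 1:
  f(-0.180000) = -4.498232
  f(2.980000) = 3.643192
  x_2 = 2.980000 - 3.643192×(2.980000 - (-0.180000))/(3.643192 - (-4.498232))
       = 1.565937
Iteration 2:
  f(2.980000) = 3.643192
  f(1.565937) = -8.310044
  x_3 = 1.565937 - (-8.310044)×(1.565937 - 2.980000)/(-8.310044 - 3.643192)
       = 2.549012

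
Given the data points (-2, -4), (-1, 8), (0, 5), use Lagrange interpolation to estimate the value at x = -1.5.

Lagrange interpolation formula:
P(x) = Σ yᵢ × Lᵢ(x)
where Lᵢ(x) = Π_{j≠i} (x - xⱼ)/(xᵢ - xⱼ)

L_0(-1.5) = (-1.5 - (-1))/(-2 - (-1)) × (-1.5 - 0)/(-2 - 0) = 0.375000
L_1(-1.5) = (-1.5 - (-2))/(-1 - (-2)) × (-1.5 - 0)/(-1 - 0) = 0.750000
L_2(-1.5) = (-1.5 - (-2))/(0 - (-2)) × (-1.5 - (-1))/(0 - (-1)) = -0.125000

P(-1.5) = (-4)×L_0(-1.5) + 8×L_1(-1.5) + 5×L_2(-1.5)
P(-1.5) = 3.875000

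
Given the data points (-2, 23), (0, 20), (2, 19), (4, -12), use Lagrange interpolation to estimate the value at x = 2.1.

Lagrange interpolation formula:
P(x) = Σ yᵢ × Lᵢ(x)
where Lᵢ(x) = Π_{j≠i} (x - xⱼ)/(xᵢ - xⱼ)

L_0(2.1) = (2.1 - 0)/(-2 - 0) × (2.1 - 2)/(-2 - 2) × (2.1 - 4)/(-2 - 4) = 0.008313
L_1(2.1) = (2.1 - (-2))/(0 - (-2)) × (2.1 - 2)/(0 - 2) × (2.1 - 4)/(0 - 4) = -0.048688
L_2(2.1) = (2.1 - (-2))/(2 - (-2)) × (2.1 - 0)/(2 - 0) × (2.1 - 4)/(2 - 4) = 1.022437
L_3(2.1) = (2.1 - (-2))/(4 - (-2)) × (2.1 - 0)/(4 - 0) × (2.1 - 2)/(4 - 2) = 0.017938

P(2.1) = 23×L_0(2.1) + 20×L_1(2.1) + 19×L_2(2.1) + (-12)×L_3(2.1)
P(2.1) = 18.428500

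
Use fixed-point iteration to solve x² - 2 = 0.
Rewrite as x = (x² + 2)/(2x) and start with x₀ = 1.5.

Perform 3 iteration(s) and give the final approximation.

Equation: x² - 2 = 0
Fixed-point form: x = (x² + 2)/(2x)
x₀ = 1.5

x_1 = g(1.500000) = 1.416667
x_2 = g(1.416667) = 1.414216
x_3 = g(1.414216) = 1.414214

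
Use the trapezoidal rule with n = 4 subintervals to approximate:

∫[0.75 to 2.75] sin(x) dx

f(x) = sin(x)
a = 0.75, b = 2.75, n = 4
h = (b - a)/n = 0.500000

Trapezoidal rule: (h/2)[f(x₀) + 2f(x₁) + 2f(x₂) + ... + f(xₙ)]

x_0 = 0.7500, f(x_0) = 0.681639, coefficient = 1
x_1 = 1.2500, f(x_1) = 0.948985, coefficient = 2
x_2 = 1.7500, f(x_2) = 0.983986, coefficient = 2
x_3 = 2.2500, f(x_3) = 0.778073, coefficient = 2
x_4 = 2.7500, f(x_4) = 0.381661, coefficient = 1

I ≈ (0.500000/2) × 6.485387 = 1.621347
Exact value: 1.655991
Error: 0.034644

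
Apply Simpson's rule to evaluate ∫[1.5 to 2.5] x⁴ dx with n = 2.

f(x) = x⁴
a = 1.5, b = 2.5, n = 2
h = (b - a)/n = 0.500000

Simpson's rule: (h/3)[f(x₀) + 4f(x₁) + 2f(x₂) + ... + f(xₙ)]

x_0 = 1.5000, f(x_0) = 5.062500, coefficient = 1
x_1 = 2.0000, f(x_1) = 16.000000, coefficient = 4
x_2 = 2.5000, f(x_2) = 39.062500, coefficient = 1

I ≈ (0.500000/3) × 108.125000 = 18.020833
Exact value: 18.012500
Error: 0.008333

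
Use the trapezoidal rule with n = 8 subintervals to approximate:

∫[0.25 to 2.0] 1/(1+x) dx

f(x) = 1/(1+x)
a = 0.25, b = 2.0, n = 8
h = (b - a)/n = 0.218750

Trapezoidal rule: (h/2)[f(x₀) + 2f(x₁) + 2f(x₂) + ... + f(xₙ)]

x_0 = 0.2500, f(x_0) = 0.800000, coefficient = 1
x_1 = 0.4688, f(x_1) = 0.680851, coefficient = 2
x_2 = 0.6875, f(x_2) = 0.592593, coefficient = 2
x_3 = 0.9062, f(x_3) = 0.524590, coefficient = 2
x_4 = 1.1250, f(x_4) = 0.470588, coefficient = 2
x_5 = 1.3438, f(x_5) = 0.426667, coefficient = 2
x_6 = 1.5625, f(x_6) = 0.390244, coefficient = 2
x_7 = 1.7812, f(x_7) = 0.359551, coefficient = 2
x_8 = 2.0000, f(x_8) = 0.333333, coefficient = 1

I ≈ (0.218750/2) × 8.023500 = 0.877570
Exact value: 0.875469
Error: 0.002102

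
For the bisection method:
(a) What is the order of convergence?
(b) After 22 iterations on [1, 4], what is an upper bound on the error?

(a) Bisection has linear (order 1) convergence; the error is halved each step.

(b) Error bound = (b-a)/2^n = (4 - 1)/2^{22}
    = 3/2^{22}

(a) 1 (linear); (b) error ≤ 7.15e-07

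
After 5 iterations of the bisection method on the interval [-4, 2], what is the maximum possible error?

Bisection error bound: |error| ≤ (b-a)/2^n
|error| ≤ (2 - (-4))/2^5 = 6/2^5
|error| ≤ 0.1875000000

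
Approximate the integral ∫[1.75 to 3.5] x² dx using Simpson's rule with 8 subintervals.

f(x) = x²
a = 1.75, b = 3.5, n = 8
h = (b - a)/n = 0.218750

Simpson's rule: (h/3)[f(x₀) + 4f(x₁) + 2f(x₂) + ... + f(xₙ)]

x_0 = 1.7500, f(x_0) = 3.062500, coefficient = 1
x_1 = 1.9688, f(x_1) = 3.875977, coefficient = 4
x_2 = 2.1875, f(x_2) = 4.785156, coefficient = 2
x_3 = 2.4062, f(x_3) = 5.790039, coefficient = 4
x_4 = 2.6250, f(x_4) = 6.890625, coefficient = 2
x_5 = 2.8438, f(x_5) = 8.086914, coefficient = 4
x_6 = 3.0625, f(x_6) = 9.378906, coefficient = 2
x_7 = 3.2812, f(x_7) = 10.766602, coefficient = 4
x_8 = 3.5000, f(x_8) = 12.250000, coefficient = 1

I ≈ (0.218750/3) × 171.500000 = 12.505208
Exact value: 12.505208
Error: 0.000000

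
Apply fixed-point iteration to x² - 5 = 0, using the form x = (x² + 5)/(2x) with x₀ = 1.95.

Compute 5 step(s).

Equation: x² - 5 = 0
Fixed-point form: x = (x² + 5)/(2x)
x₀ = 1.95

x_1 = g(1.950000) = 2.257051
x_2 = g(2.257051) = 2.236166
x_3 = g(2.236166) = 2.236068
x_4 = g(2.236068) = 2.236068
x_5 = g(2.236068) = 2.236068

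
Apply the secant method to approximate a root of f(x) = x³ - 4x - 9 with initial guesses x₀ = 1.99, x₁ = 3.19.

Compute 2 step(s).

f(x) = x³ - 4x - 9
x₀ = 1.99, x₁ = 3.19

Secant formula: x_{n+1} = x_n - f(x_n)(x_n - x_{n-1})/(f(x_n) - f(x_{n-1}))

Iteration 1:
  f(1.990000) = -9.079401
  f(3.190000) = 10.701759
  x_2 = 3.190000 - 10.701759×(3.190000 - 1.990000)/(10.701759 - (-9.079401))
       = 2.540791
Iteration 2:
  f(3.190000) = 10.701759
  f(2.540791) = -2.760788
  x_3 = 2.540791 - (-2.760788)×(2.540791 - 3.190000)/(-2.760788 - 10.701759)
       = 2.673925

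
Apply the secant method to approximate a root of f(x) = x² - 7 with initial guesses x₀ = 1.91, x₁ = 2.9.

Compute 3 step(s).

f(x) = x² - 7
x₀ = 1.91, x₁ = 2.9

Secant formula: x_{n+1} = x_n - f(x_n)(x_n - x_{n-1})/(f(x_n) - f(x_{n-1}))

Iteration 1:
  f(1.910000) = -3.351900
  f(2.900000) = 1.410000
  x_2 = 2.900000 - 1.410000×(2.900000 - 1.910000)/(1.410000 - (-3.351900))
       = 2.606861
Iteration 2:
  f(2.900000) = 1.410000
  f(2.606861) = -0.204277
  x_3 = 2.606861 - (-0.204277)×(2.606861 - 2.900000)/(-0.204277 - 1.410000)
       = 2.643956
Iteration 3:
  f(2.606861) = -0.204277
  f(2.643956) = -0.009498
  x_4 = 2.643956 - (-0.009498)×(2.643956 - 2.606861)/(-0.009498 - (-0.204277))
       = 2.645765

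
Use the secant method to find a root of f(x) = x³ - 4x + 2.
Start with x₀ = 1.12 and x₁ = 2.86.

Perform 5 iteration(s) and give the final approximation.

f(x) = x³ - 4x + 2
x₀ = 1.12, x₁ = 2.86

Secant formula: x_{n+1} = x_n - f(x_n)(x_n - x_{n-1})/(f(x_n) - f(x_{n-1}))

Iteration 1:
  f(1.120000) = -1.075072
  f(2.860000) = 13.953656
  x_2 = 2.860000 - 13.953656×(2.860000 - 1.120000)/(13.953656 - (-1.075072))
       = 1.244470
Iteration 2:
  f(2.860000) = 13.953656
  f(1.244470) = -1.050562
  x_3 = 1.244470 - (-1.050562)×(1.244470 - 2.860000)/(-1.050562 - 13.953656)
       = 1.357586
Iteration 3:
  f(1.244470) = -1.050562
  f(1.357586) = -0.928259
  x_4 = 1.357586 - (-0.928259)×(1.357586 - 1.244470)/(-0.928259 - (-1.050562))
       = 2.216116
Iteration 4:
  f(1.357586) = -0.928259
  f(2.216116) = 4.019256
  x_5 = 2.216116 - 4.019256×(2.216116 - 1.357586)/(4.019256 - (-0.928259))
       = 1.518664
Iteration 5:
  f(2.216116) = 4.019256
  f(1.518664) = -0.572099
  x_6 = 1.518664 - (-0.572099)×(1.518664 - 2.216116)/(-0.572099 - 4.019256)
       = 1.605569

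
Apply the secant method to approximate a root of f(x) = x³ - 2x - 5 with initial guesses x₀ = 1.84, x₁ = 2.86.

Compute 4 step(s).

f(x) = x³ - 2x - 5
x₀ = 1.84, x₁ = 2.86

Secant formula: x_{n+1} = x_n - f(x_n)(x_n - x_{n-1})/(f(x_n) - f(x_{n-1}))

Iteration 1:
  f(1.840000) = -2.450496
  f(2.860000) = 12.673656
  x_2 = 2.860000 - 12.673656×(2.860000 - 1.840000)/(12.673656 - (-2.450496))
       = 2.005266
Iteration 2:
  f(2.860000) = 12.673656
  f(2.005266) = -0.947175
  x_3 = 2.005266 - (-0.947175)×(2.005266 - 2.860000)/(-0.947175 - 12.673656)
       = 2.064703
Iteration 3:
  f(2.005266) = -0.947175
  f(2.064703) = -0.327581
  x_4 = 2.064703 - (-0.327581)×(2.064703 - 2.005266)/(-0.327581 - (-0.947175))
       = 2.096127
Iteration 4:
  f(2.064703) = -0.327581
  f(2.096127) = 0.017606
  x_5 = 2.096127 - 0.017606×(2.096127 - 2.064703)/(0.017606 - (-0.327581))
       = 2.094525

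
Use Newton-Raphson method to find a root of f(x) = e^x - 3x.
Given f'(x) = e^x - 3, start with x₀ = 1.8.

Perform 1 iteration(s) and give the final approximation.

f(x) = e^x - 3x
f'(x) = e^x - 3
x₀ = 1.8

Newton-Raphson formula: x_{n+1} = x_n - f(x_n)/f'(x_n)

Iteration 1:
  f(1.800000) = 0.649647
  f'(1.800000) = 3.049647
  x_1 = 1.800000 - 0.649647/3.049647 = 1.586976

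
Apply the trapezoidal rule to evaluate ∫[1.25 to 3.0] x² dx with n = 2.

f(x) = x²
a = 1.25, b = 3.0, n = 2
h = (b - a)/n = 0.875000

Trapezoidal rule: (h/2)[f(x₀) + 2f(x₁) + 2f(x₂) + ... + f(xₙ)]

x_0 = 1.2500, f(x_0) = 1.562500, coefficient = 1
x_1 = 2.1250, f(x_1) = 4.515625, coefficient = 2
x_2 = 3.0000, f(x_2) = 9.000000, coefficient = 1

I ≈ (0.875000/2) × 19.593750 = 8.572266
Exact value: 8.348958
Error: 0.223307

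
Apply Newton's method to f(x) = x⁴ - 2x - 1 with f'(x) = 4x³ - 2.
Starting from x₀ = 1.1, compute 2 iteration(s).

f(x) = x⁴ - 2x - 1
f'(x) = 4x³ - 2
x₀ = 1.1

Newton-Raphson formula: x_{n+1} = x_n - f(x_n)/f'(x_n)

Iteration 1:
  f(1.100000) = -1.735900
  f'(1.100000) = 3.324000
  x_1 = 1.100000 - (-1.735900)/3.324000 = 1.622232
Iteration 2:
  f(1.622232) = 2.681051
  f'(1.622232) = 15.076509
  x_2 = 1.622232 - 2.681051/15.076509 = 1.444403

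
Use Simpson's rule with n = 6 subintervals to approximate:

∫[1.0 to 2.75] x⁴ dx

f(x) = x⁴
a = 1.0, b = 2.75, n = 6
h = (b - a)/n = 0.291667

Simpson's rule: (h/3)[f(x₀) + 4f(x₁) + 2f(x₂) + ... + f(xₙ)]

x_0 = 1.0000, f(x_0) = 1.000000, coefficient = 1
x_1 = 1.2917, f(x_1) = 2.783568, coefficient = 4
x_2 = 1.5833, f(x_2) = 6.284770, coefficient = 2
x_3 = 1.8750, f(x_3) = 12.359619, coefficient = 4
x_4 = 2.1667, f(x_4) = 22.037809, coefficient = 2
x_5 = 2.4583, f(x_5) = 36.522717, coefficient = 4
x_6 = 2.7500, f(x_6) = 57.191406, coefficient = 1

I ≈ (0.291667/3) × 321.500181 = 31.256962
Exact value: 31.255273
Error: 0.001689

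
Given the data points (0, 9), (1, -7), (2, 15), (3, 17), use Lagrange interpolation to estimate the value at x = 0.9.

Lagrange interpolation formula:
P(x) = Σ yᵢ × Lᵢ(x)
where Lᵢ(x) = Π_{j≠i} (x - xⱼ)/(xᵢ - xⱼ)

L_0(0.9) = (0.9 - 1)/(0 - 1) × (0.9 - 2)/(0 - 2) × (0.9 - 3)/(0 - 3) = 0.038500
L_1(0.9) = (0.9 - 0)/(1 - 0) × (0.9 - 2)/(1 - 2) × (0.9 - 3)/(1 - 3) = 1.039500
L_2(0.9) = (0.9 - 0)/(2 - 0) × (0.9 - 1)/(2 - 1) × (0.9 - 3)/(2 - 3) = -0.094500
L_3(0.9) = (0.9 - 0)/(3 - 0) × (0.9 - 1)/(3 - 1) × (0.9 - 2)/(3 - 2) = 0.016500

P(0.9) = 9×L_0(0.9) + (-7)×L_1(0.9) + 15×L_2(0.9) + 17×L_3(0.9)
P(0.9) = -8.067000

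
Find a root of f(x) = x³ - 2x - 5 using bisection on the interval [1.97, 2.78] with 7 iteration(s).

f(x) = x³ - 2x - 5
Initial interval: [1.97, 2.78]

Iteration 1:
  c_1 = (1.970000 + 2.780000)/2 = 2.375000
  f(c_1) = f(2.375000) = 3.646484
  f(a) × f(c) < 0, new interval: [1.970000, 2.375000]
Iteration 2:
  c_2 = (1.970000 + 2.375000)/2 = 2.172500
  f(c_2) = f(2.172500) = 0.908670
  f(a) × f(c) < 0, new interval: [1.970000, 2.172500]
Iteration 3:
  c_3 = (1.970000 + 2.172500)/2 = 2.071250
  f(c_3) = f(2.071250) = -0.256679
  f(a) × f(c) ≥ 0, new interval: [2.071250, 2.172500]
Iteration 4:
  c_4 = (2.071250 + 2.172500)/2 = 2.121875
  f(c_4) = f(2.121875) = 0.309681
  f(a) × f(c) < 0, new interval: [2.071250, 2.121875]
Iteration 5:
  c_5 = (2.071250 + 2.121875)/2 = 2.096563
  f(c_5) = f(2.096563) = 0.022471
  f(a) × f(c) < 0, new interval: [2.071250, 2.096563]
Iteration 6:
  c_6 = (2.071250 + 2.096563)/2 = 2.083906
  f(c_6) = f(2.083906) = -0.118105
  f(a) × f(c) ≥ 0, new interval: [2.083906, 2.096563]
Iteration 7:
  c_7 = (2.083906 + 2.096563)/2 = 2.090234
  f(c_7) = f(2.090234) = -0.048068
  f(a) × f(c) ≥ 0, new interval: [2.090234, 2.096563]

After 7 iteration(s), the approximation is c_7 = 2.090234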